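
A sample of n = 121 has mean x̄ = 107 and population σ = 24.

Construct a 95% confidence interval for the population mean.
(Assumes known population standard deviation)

Confidence level: 95%, α = 0.05
z_0.025 = 1.960
SE = σ/√n = 24/√121 = 2.1818
Margin of error = 1.960 × 2.1818 = 4.2763
CI: x̄ ± margin = 107 ± 4.2763
CI: (102.7237, 111.2763)

Answer: (102.7237, 111.2763)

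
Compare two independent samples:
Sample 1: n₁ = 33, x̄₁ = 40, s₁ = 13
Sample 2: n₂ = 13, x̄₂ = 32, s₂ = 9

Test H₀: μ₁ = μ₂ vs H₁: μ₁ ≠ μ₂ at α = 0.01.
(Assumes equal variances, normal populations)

Pooled variance: s²_p = [32×13² + 12×9²]/(44) = 145.0000
s_p = 12.0416
SE = s_p×√(1/n₁ + 1/n₂) = 12.0416×√(1/33 + 1/13) = 3.9431
t = (x̄₁ - x̄₂)/SE = (40 - 32)/3.9431 = 2.0289
df = 44, t-critical = ±2.692
Decision: fail to reject H₀

Answer: t = 2.0289, fail to reject H₀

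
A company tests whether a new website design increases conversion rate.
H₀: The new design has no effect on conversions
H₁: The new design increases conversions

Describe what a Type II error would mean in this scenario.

A Type I error (probability α) occurs when we reject a true H₀.
A Type II error (probability β) occurs when we fail to reject a false H₀.

Answer: Keeping the old design when the new one would have increased conversions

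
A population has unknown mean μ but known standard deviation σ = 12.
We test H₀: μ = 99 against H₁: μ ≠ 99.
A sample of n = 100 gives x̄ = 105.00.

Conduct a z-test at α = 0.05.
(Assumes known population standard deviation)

Standard error: SE = σ/√n = 12/√100 = 1.2000
z-statistic: z = (x̄ - μ₀)/SE = (105.00 - 99)/1.2000 = 5.0000
Critical value: ±1.960
p-value < 0.0001
Decision: reject H₀

Answer: z = 5.0000, reject H₀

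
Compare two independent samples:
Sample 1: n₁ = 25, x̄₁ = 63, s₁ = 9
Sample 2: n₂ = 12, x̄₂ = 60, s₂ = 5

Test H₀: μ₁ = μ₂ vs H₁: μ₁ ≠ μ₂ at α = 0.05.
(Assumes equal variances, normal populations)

Answer: t = 1.0728, fail to reject H₀

Derivation:
Pooled variance: s²_p = [24×9² + 11×5²]/(35) = 63.4000
s_p = 7.9624
SE = s_p×√(1/n₁ + 1/n₂) = 7.9624×√(1/25 + 1/12) = 2.7963
t = (x̄₁ - x̄₂)/SE = (63 - 60)/2.7963 = 1.0728
df = 35, t-critical = ±2.030
Decision: fail to reject H₀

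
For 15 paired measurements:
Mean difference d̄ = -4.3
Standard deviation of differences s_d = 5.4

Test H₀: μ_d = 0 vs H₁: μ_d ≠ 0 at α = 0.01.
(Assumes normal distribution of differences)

Answer: t = -3.0840, reject H₀

Derivation:
df = n - 1 = 14
SE = s_d/√n = 5.4/√15 = 1.3943
t = d̄/SE = -4.3/1.3943 = -3.0840
Critical value: t_{0.005,14} = ±2.977
p-value ≈ 0.0081
Decision: reject H₀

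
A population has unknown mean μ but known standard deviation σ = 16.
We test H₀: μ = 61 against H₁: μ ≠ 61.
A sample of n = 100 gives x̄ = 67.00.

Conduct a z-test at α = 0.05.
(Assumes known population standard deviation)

Standard error: SE = σ/√n = 16/√100 = 1.6000
z-statistic: z = (x̄ - μ₀)/SE = (67.00 - 61)/1.6000 = 3.7500
Critical value: ±1.960
p-value = 0.0002
Decision: reject H₀

Answer: z = 3.7500, reject H₀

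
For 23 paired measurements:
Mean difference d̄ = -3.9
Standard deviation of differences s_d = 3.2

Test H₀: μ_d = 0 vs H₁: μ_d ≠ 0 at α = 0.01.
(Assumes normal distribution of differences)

Answer: t = -5.8453, reject H₀

Derivation:
df = n - 1 = 22
SE = s_d/√n = 3.2/√23 = 0.6672
t = d̄/SE = -3.9/0.6672 = -5.8453
Critical value: t_{0.005,22} = ±2.819
p-value < 0.0001
Decision: reject H₀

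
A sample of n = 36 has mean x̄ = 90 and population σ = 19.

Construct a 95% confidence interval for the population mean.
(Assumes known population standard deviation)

Confidence level: 95%, α = 0.05
z_0.025 = 1.960
SE = σ/√n = 19/√36 = 3.1667
Margin of error = 1.960 × 3.1667 = 6.2067
CI: x̄ ± margin = 90 ± 6.2067
CI: (83.7933, 96.2067)

Answer: (83.7933, 96.2067)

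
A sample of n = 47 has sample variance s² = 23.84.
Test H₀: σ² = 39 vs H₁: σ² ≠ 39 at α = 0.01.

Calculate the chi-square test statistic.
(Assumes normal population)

df = n - 1 = 46
χ² = (n-1)s²/σ₀² = 46×23.84/39 = 28.1190
Critical values: χ²_{0.995,46} = 25.041, χ²_{0.005,46} = 74.437
Rejection region: χ² < 25.041 or χ² > 74.437
Decision: fail to reject H₀

Answer: χ² = 28.1190, fail to reject H₀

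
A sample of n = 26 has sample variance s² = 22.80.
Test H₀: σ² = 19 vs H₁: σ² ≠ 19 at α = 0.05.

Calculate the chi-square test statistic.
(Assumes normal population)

Answer: χ² = 30.0000, fail to reject H₀

Derivation:
df = n - 1 = 25
χ² = (n-1)s²/σ₀² = 25×22.80/19 = 30.0000
Critical values: χ²_{0.975,25} = 13.120, χ²_{0.025,25} = 40.646
Rejection region: χ² < 13.120 or χ² > 40.646
Decision: fail to reject H₀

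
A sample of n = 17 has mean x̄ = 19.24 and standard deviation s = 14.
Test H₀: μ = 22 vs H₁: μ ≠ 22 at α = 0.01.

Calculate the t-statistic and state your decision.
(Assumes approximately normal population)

df = n - 1 = 16
SE = s/√n = 14/√17 = 3.3955
t = (x̄ - μ₀)/SE = (19.24 - 22)/3.3955 = -0.8128
Critical value: t_{0.005,16} = ±2.921
p-value ≈ 0.4283
Decision: fail to reject H₀

Answer: t = -0.8128, fail to reject H₀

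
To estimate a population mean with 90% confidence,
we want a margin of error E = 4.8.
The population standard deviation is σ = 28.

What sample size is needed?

z_0.05 = 1.645
n = (z×σ/E)² = (1.645×28/4.8)²
n = 92.0800
Round up: n = 93

Answer: n = 93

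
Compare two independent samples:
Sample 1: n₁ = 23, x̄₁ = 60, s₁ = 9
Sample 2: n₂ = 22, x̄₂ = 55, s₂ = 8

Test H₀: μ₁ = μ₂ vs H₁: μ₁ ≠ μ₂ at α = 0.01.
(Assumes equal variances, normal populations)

Answer: t = 1.9664, fail to reject H₀

Derivation:
Pooled variance: s²_p = [22×9² + 21×8²]/(43) = 72.6977
s_p = 8.5263
SE = s_p×√(1/n₁ + 1/n₂) = 8.5263×√(1/23 + 1/22) = 2.5427
t = (x̄₁ - x̄₂)/SE = (60 - 55)/2.5427 = 1.9664
df = 43, t-critical = ±2.695
Decision: fail to reject H₀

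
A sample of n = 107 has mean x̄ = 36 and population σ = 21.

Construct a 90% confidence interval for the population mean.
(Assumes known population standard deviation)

Answer: (32.6605, 39.3395)

Derivation:
Confidence level: 90%, α = 0.1
z_0.05 = 1.645
SE = σ/√n = 21/√107 = 2.0301
Margin of error = 1.645 × 2.0301 = 3.3395
CI: x̄ ± margin = 36 ± 3.3395
CI: (32.6605, 39.3395)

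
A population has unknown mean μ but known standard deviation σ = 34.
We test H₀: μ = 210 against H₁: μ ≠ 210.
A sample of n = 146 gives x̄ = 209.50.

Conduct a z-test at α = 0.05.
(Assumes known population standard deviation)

Standard error: SE = σ/√n = 34/√146 = 2.8139
z-statistic: z = (x̄ - μ₀)/SE = (209.50 - 210)/2.8139 = -0.1777
Critical value: ±1.960
p-value = 0.8590
Decision: fail to reject H₀

Answer: z = -0.1777, fail to reject H₀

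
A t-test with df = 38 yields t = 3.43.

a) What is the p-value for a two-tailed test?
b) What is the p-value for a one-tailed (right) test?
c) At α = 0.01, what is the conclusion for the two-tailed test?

Answer: a) 0.0015, b) 0.0007, c) reject H₀

Derivation:
Using t-distribution with df = 38:
a) Two-tailed: p = 2×P(T > 3.43) = 0.0015
b) One-tailed: p = P(T > 3.43) = 0.0007
c) 0.0015 < 0.01, reject H₀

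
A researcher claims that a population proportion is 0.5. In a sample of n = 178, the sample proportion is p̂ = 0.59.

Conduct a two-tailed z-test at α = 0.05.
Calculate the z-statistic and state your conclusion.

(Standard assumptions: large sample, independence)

Answer: z = 2.4015, reject H₀

Derivation:
H₀: p = 0.5, H₁: p ≠ 0.5
Standard error: SE = √(p₀(1-p₀)/n) = √(0.5×0.5/178) = 0.037477
z-statistic: z = (p̂ - p₀)/SE = (0.59 - 0.5)/0.037477 = 2.4015
Critical value: z_0.025 = ±1.960
p-value = 0.0163
Decision: reject H₀ at α = 0.05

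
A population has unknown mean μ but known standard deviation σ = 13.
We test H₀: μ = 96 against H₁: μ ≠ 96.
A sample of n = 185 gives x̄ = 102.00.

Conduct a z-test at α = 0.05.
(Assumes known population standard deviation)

Standard error: SE = σ/√n = 13/√185 = 0.9558
z-statistic: z = (x̄ - μ₀)/SE = (102.00 - 96)/0.9558 = 6.2775
Critical value: ±1.960
p-value < 0.0001
Decision: reject H₀

Answer: z = 6.2775, reject H₀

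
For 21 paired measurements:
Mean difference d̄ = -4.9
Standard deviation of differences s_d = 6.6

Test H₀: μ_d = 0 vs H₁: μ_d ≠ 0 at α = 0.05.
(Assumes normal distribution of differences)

Answer: t = -3.4023, reject H₀

Derivation:
df = n - 1 = 20
SE = s_d/√n = 6.6/√21 = 1.4402
t = d̄/SE = -4.9/1.4402 = -3.4023
Critical value: t_{0.025,20} = ±2.086
p-value ≈ 0.0028
Decision: reject H₀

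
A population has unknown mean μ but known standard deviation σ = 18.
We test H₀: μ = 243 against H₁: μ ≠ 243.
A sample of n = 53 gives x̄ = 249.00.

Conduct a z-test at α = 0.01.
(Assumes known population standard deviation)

Standard error: SE = σ/√n = 18/√53 = 2.4725
z-statistic: z = (x̄ - μ₀)/SE = (249.00 - 243)/2.4725 = 2.4267
Critical value: ±2.576
p-value = 0.0152
Decision: fail to reject H₀

Answer: z = 2.4267, fail to reject H₀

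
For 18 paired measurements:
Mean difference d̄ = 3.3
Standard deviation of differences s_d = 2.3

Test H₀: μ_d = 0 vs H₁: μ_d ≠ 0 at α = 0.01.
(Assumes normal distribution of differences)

df = n - 1 = 17
SE = s_d/√n = 2.3/√18 = 0.5421
t = d̄/SE = 3.3/0.5421 = 6.0874
Critical value: t_{0.005,17} = ±2.898
p-value < 0.0001
Decision: reject H₀

Answer: t = 6.0874, reject H₀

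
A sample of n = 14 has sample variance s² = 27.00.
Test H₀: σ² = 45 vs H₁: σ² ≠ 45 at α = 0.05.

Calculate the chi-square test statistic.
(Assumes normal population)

df = n - 1 = 13
χ² = (n-1)s²/σ₀² = 13×27.00/45 = 7.8000
Critical values: χ²_{0.975,13} = 5.009, χ²_{0.025,13} = 24.736
Rejection region: χ² < 5.009 or χ² > 24.736
Decision: fail to reject H₀

Answer: χ² = 7.8000, fail to reject H₀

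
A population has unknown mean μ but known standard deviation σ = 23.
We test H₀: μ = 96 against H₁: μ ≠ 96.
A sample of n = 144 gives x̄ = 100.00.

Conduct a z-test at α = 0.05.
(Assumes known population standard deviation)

Answer: z = 2.0869, reject H₀

Derivation:
Standard error: SE = σ/√n = 23/√144 = 1.9167
z-statistic: z = (x̄ - μ₀)/SE = (100.00 - 96)/1.9167 = 2.0869
Critical value: ±1.960
p-value = 0.0369
Decision: reject H₀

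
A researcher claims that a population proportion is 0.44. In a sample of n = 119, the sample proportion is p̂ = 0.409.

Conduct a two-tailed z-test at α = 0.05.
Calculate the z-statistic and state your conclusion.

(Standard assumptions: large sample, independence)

H₀: p = 0.44, H₁: p ≠ 0.44
Standard error: SE = √(p₀(1-p₀)/n) = √(0.44×0.56/119) = 0.045504
z-statistic: z = (p̂ - p₀)/SE = (0.409 - 0.44)/0.045504 = -0.6813
Critical value: z_0.025 = ±1.960
p-value = 0.4957
Decision: fail to reject H₀ at α = 0.05

Answer: z = -0.6813, fail to reject H₀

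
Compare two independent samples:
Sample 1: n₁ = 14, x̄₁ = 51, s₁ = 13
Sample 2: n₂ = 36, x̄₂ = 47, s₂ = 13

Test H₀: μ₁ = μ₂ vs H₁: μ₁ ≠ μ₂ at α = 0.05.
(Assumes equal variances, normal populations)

Answer: t = 0.9769, fail to reject H₀

Derivation:
Pooled variance: s²_p = [13×13² + 35×13²]/(48) = 169.0000
s_p = 13.0000
SE = s_p×√(1/n₁ + 1/n₂) = 13.0000×√(1/14 + 1/36) = 4.0946
t = (x̄₁ - x̄₂)/SE = (51 - 47)/4.0946 = 0.9769
df = 48, t-critical = ±2.011
Decision: fail to reject H₀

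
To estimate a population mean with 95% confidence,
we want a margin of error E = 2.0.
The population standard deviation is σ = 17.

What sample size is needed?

z_0.025 = 1.960
n = (z×σ/E)² = (1.960×17/2.0)²
n = 277.5556
Round up: n = 278

Answer: n = 278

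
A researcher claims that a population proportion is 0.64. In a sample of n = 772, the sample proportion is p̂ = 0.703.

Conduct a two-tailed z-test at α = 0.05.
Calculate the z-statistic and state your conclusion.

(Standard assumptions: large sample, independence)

Answer: z = 3.6467, reject H₀

Derivation:
H₀: p = 0.64, H₁: p ≠ 0.64
Standard error: SE = √(p₀(1-p₀)/n) = √(0.64×0.36/772) = 0.017276
z-statistic: z = (p̂ - p₀)/SE = (0.703 - 0.64)/0.017276 = 3.6467
Critical value: z_0.025 = ±1.960
p-value = 0.0003
Decision: reject H₀ at α = 0.05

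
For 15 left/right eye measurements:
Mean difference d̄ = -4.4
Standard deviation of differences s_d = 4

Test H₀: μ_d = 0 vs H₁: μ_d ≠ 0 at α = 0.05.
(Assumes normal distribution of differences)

Answer: t = -4.2603, reject H₀

Derivation:
df = n - 1 = 14
SE = s_d/√n = 4/√15 = 1.0328
t = d̄/SE = -4.4/1.0328 = -4.2603
Critical value: t_{0.025,14} = ±2.145
p-value ≈ 0.0008
Decision: reject H₀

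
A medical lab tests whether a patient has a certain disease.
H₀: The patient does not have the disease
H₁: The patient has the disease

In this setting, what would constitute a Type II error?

A Type I error (probability α) occurs when we reject a true H₀.
A Type II error (probability β) occurs when we fail to reject a false H₀.

Answer: Failing to diagnose a patient who actually has the disease (false negative)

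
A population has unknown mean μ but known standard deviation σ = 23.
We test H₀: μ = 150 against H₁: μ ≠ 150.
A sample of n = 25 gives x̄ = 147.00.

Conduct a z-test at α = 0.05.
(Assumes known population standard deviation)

Standard error: SE = σ/√n = 23/√25 = 4.6000
z-statistic: z = (x̄ - μ₀)/SE = (147.00 - 150)/4.6000 = -0.6522
Critical value: ±1.960
p-value = 0.5143
Decision: fail to reject H₀

Answer: z = -0.6522, fail to reject H₀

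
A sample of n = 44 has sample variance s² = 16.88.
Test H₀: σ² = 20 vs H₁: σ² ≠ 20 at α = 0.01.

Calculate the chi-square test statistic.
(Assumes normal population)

df = n - 1 = 43
χ² = (n-1)s²/σ₀² = 43×16.88/20 = 36.2920
Critical values: χ²_{0.995,43} = 22.859, χ²_{0.005,43} = 70.616
Rejection region: χ² < 22.859 or χ² > 70.616
Decision: fail to reject H₀

Answer: χ² = 36.2920, fail to reject H₀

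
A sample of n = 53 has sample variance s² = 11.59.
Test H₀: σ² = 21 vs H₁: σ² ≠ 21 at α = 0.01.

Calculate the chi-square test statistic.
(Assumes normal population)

Answer: χ² = 28.6990, reject H₀

Derivation:
df = n - 1 = 52
χ² = (n-1)s²/σ₀² = 52×11.59/21 = 28.6990
Critical values: χ²_{0.995,52} = 29.481, χ²_{0.005,52} = 82.001
Rejection region: χ² < 29.481 or χ² > 82.001
Decision: reject H₀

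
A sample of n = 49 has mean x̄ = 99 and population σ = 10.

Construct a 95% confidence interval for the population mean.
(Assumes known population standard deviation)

Answer: (96.1999, 101.8001)

Derivation:
Confidence level: 95%, α = 0.05
z_0.025 = 1.960
SE = σ/√n = 10/√49 = 1.4286
Margin of error = 1.960 × 1.4286 = 2.8001
CI: x̄ ± margin = 99 ± 2.8001
CI: (96.1999, 101.8001)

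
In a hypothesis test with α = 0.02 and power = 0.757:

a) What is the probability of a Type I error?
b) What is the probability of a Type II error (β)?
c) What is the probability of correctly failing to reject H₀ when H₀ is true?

a) Type I error probability = α = 0.02
b) Power = P(reject H₀ | H₁ true) = 1 - β = 0.757, so Type II error probability = β = 1 - Power = 0.243
c) P(fail to reject H₀ | H₀ true) = 1 - α = 0.98

Answer: a) 0.02, b) 0.243, c) 0.98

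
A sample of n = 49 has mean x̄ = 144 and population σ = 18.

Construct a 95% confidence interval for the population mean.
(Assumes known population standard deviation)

Confidence level: 95%, α = 0.05
z_0.025 = 1.960
SE = σ/√n = 18/√49 = 2.5714
Margin of error = 1.960 × 2.5714 = 5.0399
CI: x̄ ± margin = 144 ± 5.0399
CI: (138.9601, 149.0399)

Answer: (138.9601, 149.0399)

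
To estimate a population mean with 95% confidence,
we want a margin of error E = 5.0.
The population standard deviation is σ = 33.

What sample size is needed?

z_0.025 = 1.960
n = (z×σ/E)² = (1.960×33/5.0)²
n = 167.3401
Round up: n = 168

Answer: n = 168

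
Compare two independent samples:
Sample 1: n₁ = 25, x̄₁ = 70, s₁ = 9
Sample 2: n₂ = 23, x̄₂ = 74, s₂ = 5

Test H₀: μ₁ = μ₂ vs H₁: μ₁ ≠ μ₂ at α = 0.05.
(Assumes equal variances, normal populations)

Answer: t = -1.8802, fail to reject H₀

Derivation:
Pooled variance: s²_p = [24×9² + 22×5²]/(46) = 54.2174
s_p = 7.3632
SE = s_p×√(1/n₁ + 1/n₂) = 7.3632×√(1/25 + 1/23) = 2.1274
t = (x̄₁ - x̄₂)/SE = (70 - 74)/2.1274 = -1.8802
df = 46, t-critical = ±2.013
Decision: fail to reject H₀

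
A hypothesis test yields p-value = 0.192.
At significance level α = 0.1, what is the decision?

Answer: fail to reject H₀

Derivation:
Compare p-value to α:
0.192 ≥ 0.1
Decision: fail to reject H₀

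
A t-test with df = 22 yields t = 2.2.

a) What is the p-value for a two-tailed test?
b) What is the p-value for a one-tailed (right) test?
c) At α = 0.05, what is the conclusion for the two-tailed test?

Using t-distribution with df = 22:
a) Two-tailed: p = 2×P(T > 2.2) = 0.0386
b) One-tailed: p = P(T > 2.2) = 0.0193
c) 0.0386 < 0.05, reject H₀

Answer: a) 0.0386, b) 0.0193, c) reject H₀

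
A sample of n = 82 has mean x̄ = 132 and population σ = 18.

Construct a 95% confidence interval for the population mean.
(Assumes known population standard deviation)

Confidence level: 95%, α = 0.05
z_0.025 = 1.960
SE = σ/√n = 18/√82 = 1.9878
Margin of error = 1.960 × 1.9878 = 3.8961
CI: x̄ ± margin = 132 ± 3.8961
CI: (128.1039, 135.8961)

Answer: (128.1039, 135.8961)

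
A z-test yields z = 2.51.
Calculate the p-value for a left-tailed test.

Answer: p-value ≈ 0.9940

Derivation:
For z = 2.51:
p = P(Z < 2.51) = Φ(2.51) = 0.9940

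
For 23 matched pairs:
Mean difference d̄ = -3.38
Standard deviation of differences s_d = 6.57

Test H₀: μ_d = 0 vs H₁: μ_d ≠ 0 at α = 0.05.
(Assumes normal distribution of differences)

Answer: t = -2.4673, reject H₀

Derivation:
df = n - 1 = 22
SE = s_d/√n = 6.57/√23 = 1.3699
t = d̄/SE = -3.38/1.3699 = -2.4673
Critical value: t_{0.025,22} = ±2.074
p-value ≈ 0.0219
Decision: reject H₀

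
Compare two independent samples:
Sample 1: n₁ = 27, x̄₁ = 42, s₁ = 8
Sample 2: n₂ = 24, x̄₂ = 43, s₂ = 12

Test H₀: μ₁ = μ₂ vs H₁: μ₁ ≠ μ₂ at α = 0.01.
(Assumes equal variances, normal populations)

Pooled variance: s²_p = [26×8² + 23×12²]/(49) = 101.5510
s_p = 10.0773
SE = s_p×√(1/n₁ + 1/n₂) = 10.0773×√(1/27 + 1/24) = 2.8271
t = (x̄₁ - x̄₂)/SE = (42 - 43)/2.8271 = -0.3537
df = 49, t-critical = ±2.680
Decision: fail to reject H₀

Answer: t = -0.3537, fail to reject H₀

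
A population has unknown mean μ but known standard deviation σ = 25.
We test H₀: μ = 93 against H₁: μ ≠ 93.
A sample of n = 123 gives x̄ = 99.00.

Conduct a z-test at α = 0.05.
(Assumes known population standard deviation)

Answer: z = 2.6617, reject H₀

Derivation:
Standard error: SE = σ/√n = 25/√123 = 2.2542
z-statistic: z = (x̄ - μ₀)/SE = (99.00 - 93)/2.2542 = 2.6617
Critical value: ±1.960
p-value = 0.0078
Decision: reject H₀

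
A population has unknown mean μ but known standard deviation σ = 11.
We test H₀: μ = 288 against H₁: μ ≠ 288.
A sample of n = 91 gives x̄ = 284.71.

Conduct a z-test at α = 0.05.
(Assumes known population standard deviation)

Answer: z = -2.8532, reject H₀

Derivation:
Standard error: SE = σ/√n = 11/√91 = 1.1531
z-statistic: z = (x̄ - μ₀)/SE = (284.71 - 288)/1.1531 = -2.8532
Critical value: ±1.960
p-value = 0.0043
Decision: reject H₀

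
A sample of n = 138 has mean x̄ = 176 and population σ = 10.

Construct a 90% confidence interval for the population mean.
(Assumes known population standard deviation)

Answer: (174.5996, 177.4004)

Derivation:
Confidence level: 90%, α = 0.1
z_0.05 = 1.645
SE = σ/√n = 10/√138 = 0.8513
Margin of error = 1.645 × 0.8513 = 1.4004
CI: x̄ ± margin = 176 ± 1.4004
CI: (174.5996, 177.4004)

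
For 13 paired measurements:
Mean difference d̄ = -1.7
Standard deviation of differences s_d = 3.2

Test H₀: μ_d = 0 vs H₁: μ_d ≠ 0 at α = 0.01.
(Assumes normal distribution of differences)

df = n - 1 = 12
SE = s_d/√n = 3.2/√13 = 0.8875
t = d̄/SE = -1.7/0.8875 = -1.9155
Critical value: t_{0.005,12} = ±3.055
p-value ≈ 0.0796
Decision: fail to reject H₀

Answer: t = -1.9155, fail to reject H₀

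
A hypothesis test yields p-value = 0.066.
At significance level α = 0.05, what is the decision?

Answer: fail to reject H₀

Derivation:
Compare p-value to α:
0.066 ≥ 0.05
Decision: fail to reject H₀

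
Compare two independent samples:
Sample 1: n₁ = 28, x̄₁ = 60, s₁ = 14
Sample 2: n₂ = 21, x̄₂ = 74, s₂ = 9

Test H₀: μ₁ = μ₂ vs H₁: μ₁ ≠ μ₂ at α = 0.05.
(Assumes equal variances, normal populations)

Pooled variance: s²_p = [27×14² + 20×9²]/(47) = 147.0638
s_p = 12.1270
SE = s_p×√(1/n₁ + 1/n₂) = 12.1270×√(1/28 + 1/21) = 3.5008
t = (x̄₁ - x̄₂)/SE = (60 - 74)/3.5008 = -3.9991
df = 47, t-critical = ±2.012
Decision: reject H₀

Answer: t = -3.9991, reject H₀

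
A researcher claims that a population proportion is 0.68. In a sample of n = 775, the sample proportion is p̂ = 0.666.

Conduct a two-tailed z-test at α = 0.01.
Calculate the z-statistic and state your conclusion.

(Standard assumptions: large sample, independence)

Answer: z = -0.8355, fail to reject H₀

Derivation:
H₀: p = 0.68, H₁: p ≠ 0.68
Standard error: SE = √(p₀(1-p₀)/n) = √(0.68×0.32/775) = 0.016756
z-statistic: z = (p̂ - p₀)/SE = (0.666 - 0.68)/0.016756 = -0.8355
Critical value: z_0.005 = ±2.576
p-value = 0.4034
Decision: fail to reject H₀ at α = 0.01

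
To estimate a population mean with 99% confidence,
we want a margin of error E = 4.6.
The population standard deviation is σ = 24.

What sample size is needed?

z_0.005 = 2.576
n = (z×σ/E)² = (2.576×24/4.6)²
n = 180.6336
Round up: n = 181

Answer: n = 181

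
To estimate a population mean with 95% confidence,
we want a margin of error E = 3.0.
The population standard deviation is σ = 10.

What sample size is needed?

Answer: n = 43

Derivation:
z_0.025 = 1.960
n = (z×σ/E)² = (1.960×10/3.0)²
n = 42.6844
Round up: n = 43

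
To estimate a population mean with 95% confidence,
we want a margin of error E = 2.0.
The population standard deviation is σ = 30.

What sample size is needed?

z_0.025 = 1.960
n = (z×σ/E)² = (1.960×30/2.0)²
n = 864.3600
Round up: n = 865

Answer: n = 865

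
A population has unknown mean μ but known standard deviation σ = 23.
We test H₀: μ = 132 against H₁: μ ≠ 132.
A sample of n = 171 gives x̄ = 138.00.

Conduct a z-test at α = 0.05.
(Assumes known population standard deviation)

Standard error: SE = σ/√n = 23/√171 = 1.7589
z-statistic: z = (x̄ - μ₀)/SE = (138.00 - 132)/1.7589 = 3.4112
Critical value: ±1.960
p-value = 0.0006
Decision: reject H₀

Answer: z = 3.4112, reject H₀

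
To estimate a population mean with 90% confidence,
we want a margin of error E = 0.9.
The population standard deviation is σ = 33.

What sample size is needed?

Answer: n = 3639

Derivation:
z_0.05 = 1.645
n = (z×σ/E)² = (1.645×33/0.9)²
n = 3638.1003
Round up: n = 3639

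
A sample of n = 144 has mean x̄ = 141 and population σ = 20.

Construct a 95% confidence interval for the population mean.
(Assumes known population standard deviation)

Answer: (137.7333, 144.2667)

Derivation:
Confidence level: 95%, α = 0.05
z_0.025 = 1.960
SE = σ/√n = 20/√144 = 1.6667
Margin of error = 1.960 × 1.6667 = 3.2667
CI: x̄ ± margin = 141 ± 3.2667
CI: (137.7333, 144.2667)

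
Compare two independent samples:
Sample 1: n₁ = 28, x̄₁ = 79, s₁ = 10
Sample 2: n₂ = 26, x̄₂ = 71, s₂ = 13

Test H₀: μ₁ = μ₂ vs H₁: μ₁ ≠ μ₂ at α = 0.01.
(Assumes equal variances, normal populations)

Answer: t = 2.5453, fail to reject H₀

Derivation:
Pooled variance: s²_p = [27×10² + 25×13²]/(52) = 133.1731
s_p = 11.5401
SE = s_p×√(1/n₁ + 1/n₂) = 11.5401×√(1/28 + 1/26) = 3.1430
t = (x̄₁ - x̄₂)/SE = (79 - 71)/3.1430 = 2.5453
df = 52, t-critical = ±2.674
Decision: fail to reject H₀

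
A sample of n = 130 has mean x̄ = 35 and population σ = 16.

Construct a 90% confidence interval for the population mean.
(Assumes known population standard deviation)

Confidence level: 90%, α = 0.1
z_0.05 = 1.645
SE = σ/√n = 16/√130 = 1.4033
Margin of error = 1.645 × 1.4033 = 2.3084
CI: x̄ ± margin = 35 ± 2.3084
CI: (32.6916, 37.3084)

Answer: (32.6916, 37.3084)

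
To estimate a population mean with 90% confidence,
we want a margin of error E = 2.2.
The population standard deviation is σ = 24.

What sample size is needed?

Answer: n = 323

Derivation:
z_0.05 = 1.645
n = (z×σ/E)² = (1.645×24/2.2)²
n = 322.0393
Round up: n = 323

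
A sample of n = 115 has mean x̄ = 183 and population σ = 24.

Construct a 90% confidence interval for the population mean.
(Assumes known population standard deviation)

Confidence level: 90%, α = 0.1
z_0.05 = 1.645
SE = σ/√n = 24/√115 = 2.2380
Margin of error = 1.645 × 2.2380 = 3.6815
CI: x̄ ± margin = 183 ± 3.6815
CI: (179.3185, 186.6815)

Answer: (179.3185, 186.6815)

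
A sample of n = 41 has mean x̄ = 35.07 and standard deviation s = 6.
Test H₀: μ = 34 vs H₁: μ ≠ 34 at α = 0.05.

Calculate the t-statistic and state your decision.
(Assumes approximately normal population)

df = n - 1 = 40
SE = s/√n = 6/√41 = 0.9370
t = (x̄ - μ₀)/SE = (35.07 - 34)/0.9370 = 1.1419
Critical value: t_{0.025,40} = ±2.021
p-value ≈ 0.2603
Decision: fail to reject H₀

Answer: t = 1.1419, fail to reject H₀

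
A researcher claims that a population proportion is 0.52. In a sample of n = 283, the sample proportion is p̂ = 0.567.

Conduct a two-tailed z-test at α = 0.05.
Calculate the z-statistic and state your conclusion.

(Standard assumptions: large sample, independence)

Answer: z = 1.5826, fail to reject H₀

Derivation:
H₀: p = 0.52, H₁: p ≠ 0.52
Standard error: SE = √(p₀(1-p₀)/n) = √(0.52×0.48/283) = 0.029698
z-statistic: z = (p̂ - p₀)/SE = (0.567 - 0.52)/0.029698 = 1.5826
Critical value: z_0.025 = ±1.960
p-value = 0.1135
Decision: fail to reject H₀ at α = 0.05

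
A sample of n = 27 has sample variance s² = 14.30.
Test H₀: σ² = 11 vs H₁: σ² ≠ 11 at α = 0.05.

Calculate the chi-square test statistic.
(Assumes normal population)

Answer: χ² = 33.8000, fail to reject H₀

Derivation:
df = n - 1 = 26
χ² = (n-1)s²/σ₀² = 26×14.30/11 = 33.8000
Critical values: χ²_{0.975,26} = 13.844, χ²_{0.025,26} = 41.923
Rejection region: χ² < 13.844 or χ² > 41.923
Decision: fail to reject H₀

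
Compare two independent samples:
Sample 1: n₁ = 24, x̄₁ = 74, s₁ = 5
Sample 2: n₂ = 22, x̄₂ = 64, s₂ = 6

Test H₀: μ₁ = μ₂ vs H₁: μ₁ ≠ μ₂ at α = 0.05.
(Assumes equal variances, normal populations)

Pooled variance: s²_p = [23×5² + 21×6²]/(44) = 30.2500
s_p = 5.5000
SE = s_p×√(1/n₁ + 1/n₂) = 5.5000×√(1/24 + 1/22) = 1.6234
t = (x̄₁ - x̄₂)/SE = (74 - 64)/1.6234 = 6.1599
df = 44, t-critical = ±2.015
Decision: reject H₀

Answer: t = 6.1599, reject H₀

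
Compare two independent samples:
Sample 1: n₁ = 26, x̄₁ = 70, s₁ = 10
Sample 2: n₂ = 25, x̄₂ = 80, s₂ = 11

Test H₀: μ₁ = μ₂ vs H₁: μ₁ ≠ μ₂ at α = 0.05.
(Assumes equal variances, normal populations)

Pooled variance: s²_p = [25×10² + 24×11²]/(49) = 110.2857
s_p = 10.5017
SE = s_p×√(1/n₁ + 1/n₂) = 10.5017×√(1/26 + 1/25) = 2.9416
t = (x̄₁ - x̄₂)/SE = (70 - 80)/2.9416 = -3.3995
df = 49, t-critical = ±2.010
Decision: reject H₀

Answer: t = -3.3995, reject H₀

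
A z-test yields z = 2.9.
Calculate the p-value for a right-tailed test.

For z = 2.9:
p = P(Z > 2.9) = 1 - Φ(2.9) = 0.0019

Answer: p-value ≈ 0.0019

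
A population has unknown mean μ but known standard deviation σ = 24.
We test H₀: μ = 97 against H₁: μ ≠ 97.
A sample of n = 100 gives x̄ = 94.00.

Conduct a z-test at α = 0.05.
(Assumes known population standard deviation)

Standard error: SE = σ/√n = 24/√100 = 2.4000
z-statistic: z = (x̄ - μ₀)/SE = (94.00 - 97)/2.4000 = -1.2500
Critical value: ±1.960
p-value = 0.2113
Decision: fail to reject H₀

Answer: z = -1.2500, fail to reject H₀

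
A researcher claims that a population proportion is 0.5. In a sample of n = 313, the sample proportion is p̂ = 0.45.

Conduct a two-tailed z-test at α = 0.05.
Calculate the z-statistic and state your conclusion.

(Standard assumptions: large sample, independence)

Answer: z = -1.7692, fail to reject H₀

Derivation:
H₀: p = 0.5, H₁: p ≠ 0.5
Standard error: SE = √(p₀(1-p₀)/n) = √(0.5×0.5/313) = 0.028262
z-statistic: z = (p̂ - p₀)/SE = (0.45 - 0.5)/0.028262 = -1.7692
Critical value: z_0.025 = ±1.960
p-value = 0.0769
Decision: fail to reject H₀ at α = 0.05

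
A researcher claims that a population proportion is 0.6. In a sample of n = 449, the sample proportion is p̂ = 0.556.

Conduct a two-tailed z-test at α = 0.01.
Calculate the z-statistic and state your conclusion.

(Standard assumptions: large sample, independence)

Answer: z = -1.9031, fail to reject H₀

Derivation:
H₀: p = 0.6, H₁: p ≠ 0.6
Standard error: SE = √(p₀(1-p₀)/n) = √(0.6×0.4/449) = 0.023120
z-statistic: z = (p̂ - p₀)/SE = (0.556 - 0.6)/0.023120 = -1.9031
Critical value: z_0.005 = ±2.576
p-value = 0.0570
Decision: fail to reject H₀ at α = 0.01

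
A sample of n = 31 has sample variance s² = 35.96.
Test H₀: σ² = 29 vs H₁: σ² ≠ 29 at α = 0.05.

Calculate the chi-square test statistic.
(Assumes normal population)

Answer: χ² = 37.2000, fail to reject H₀

Derivation:
df = n - 1 = 30
χ² = (n-1)s²/σ₀² = 30×35.96/29 = 37.2000
Critical values: χ²_{0.975,30} = 16.791, χ²_{0.025,30} = 46.979
Rejection region: χ² < 16.791 or χ² > 46.979
Decision: fail to reject H₀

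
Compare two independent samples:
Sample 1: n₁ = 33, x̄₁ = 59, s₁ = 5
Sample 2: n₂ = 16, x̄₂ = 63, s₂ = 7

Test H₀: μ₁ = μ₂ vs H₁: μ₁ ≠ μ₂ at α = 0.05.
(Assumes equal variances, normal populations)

Pooled variance: s²_p = [32×5² + 15×7²]/(47) = 32.6596
s_p = 5.7149
SE = s_p×√(1/n₁ + 1/n₂) = 5.7149×√(1/33 + 1/16) = 1.7410
t = (x̄₁ - x̄₂)/SE = (59 - 63)/1.7410 = -2.2975
df = 47, t-critical = ±2.012
Decision: reject H₀

Answer: t = -2.2975, reject H₀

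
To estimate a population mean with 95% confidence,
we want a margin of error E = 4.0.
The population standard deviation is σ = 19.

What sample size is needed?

Answer: n = 87

Derivation:
z_0.025 = 1.960
n = (z×σ/E)² = (1.960×19/4.0)²
n = 86.6761
Round up: n = 87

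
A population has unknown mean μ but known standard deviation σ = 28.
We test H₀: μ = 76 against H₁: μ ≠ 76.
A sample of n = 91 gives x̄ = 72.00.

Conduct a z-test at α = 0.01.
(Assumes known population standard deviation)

Standard error: SE = σ/√n = 28/√91 = 2.9352
z-statistic: z = (x̄ - μ₀)/SE = (72.00 - 76)/2.9352 = -1.3628
Critical value: ±2.576
p-value = 0.1729
Decision: fail to reject H₀

Answer: z = -1.3628, fail to reject H₀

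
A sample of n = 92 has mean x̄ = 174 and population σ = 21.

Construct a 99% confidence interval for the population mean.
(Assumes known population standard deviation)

Confidence level: 99%, α = 0.01
z_0.005 = 2.576
SE = σ/√n = 21/√92 = 2.1894
Margin of error = 2.576 × 2.1894 = 5.6399
CI: x̄ ± margin = 174 ± 5.6399
CI: (168.3601, 179.6399)

Answer: (168.3601, 179.6399)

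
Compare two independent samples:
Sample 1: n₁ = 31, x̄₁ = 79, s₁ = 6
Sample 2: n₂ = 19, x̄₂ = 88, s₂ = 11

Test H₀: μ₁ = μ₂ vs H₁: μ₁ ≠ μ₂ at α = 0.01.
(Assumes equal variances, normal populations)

Pooled variance: s²_p = [30×6² + 18×11²]/(48) = 67.8750
s_p = 8.2386
SE = s_p×√(1/n₁ + 1/n₂) = 8.2386×√(1/31 + 1/19) = 2.4004
t = (x̄₁ - x̄₂)/SE = (79 - 88)/2.4004 = -3.7494
df = 48, t-critical = ±2.682
Decision: reject H₀

Answer: t = -3.7494, reject H₀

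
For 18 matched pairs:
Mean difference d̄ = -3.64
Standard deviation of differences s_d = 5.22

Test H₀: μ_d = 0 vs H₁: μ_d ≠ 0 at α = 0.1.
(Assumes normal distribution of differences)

df = n - 1 = 17
SE = s_d/√n = 5.22/√18 = 1.2304
t = d̄/SE = -3.64/1.2304 = -2.9584
Critical value: t_{0.05,17} = ±1.740
p-value ≈ 0.0088
Decision: reject H₀

Answer: t = -2.9584, reject H₀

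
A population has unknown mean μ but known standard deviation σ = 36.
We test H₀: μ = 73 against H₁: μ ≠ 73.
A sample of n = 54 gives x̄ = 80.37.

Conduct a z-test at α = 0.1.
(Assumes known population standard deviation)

Standard error: SE = σ/√n = 36/√54 = 4.8990
z-statistic: z = (x̄ - μ₀)/SE = (80.37 - 73)/4.8990 = 1.5044
Critical value: ±1.645
p-value = 0.1325
Decision: fail to reject H₀

Answer: z = 1.5044, fail to reject H₀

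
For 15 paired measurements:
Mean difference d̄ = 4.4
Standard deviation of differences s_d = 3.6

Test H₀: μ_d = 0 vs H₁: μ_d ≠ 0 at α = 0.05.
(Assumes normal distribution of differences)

Answer: t = 4.7337, reject H₀

Derivation:
df = n - 1 = 14
SE = s_d/√n = 3.6/√15 = 0.9295
t = d̄/SE = 4.4/0.9295 = 4.7337
Critical value: t_{0.025,14} = ±2.145
p-value ≈ 0.0003
Decision: reject H₀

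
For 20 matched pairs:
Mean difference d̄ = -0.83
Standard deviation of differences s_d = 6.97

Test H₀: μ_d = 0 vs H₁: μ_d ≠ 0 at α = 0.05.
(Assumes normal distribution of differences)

df = n - 1 = 19
SE = s_d/√n = 6.97/√20 = 1.5585
t = d̄/SE = -0.83/1.5585 = -0.5326
Critical value: t_{0.025,19} = ±2.093
p-value ≈ 0.6005
Decision: fail to reject H₀

Answer: t = -0.5326, fail to reject H₀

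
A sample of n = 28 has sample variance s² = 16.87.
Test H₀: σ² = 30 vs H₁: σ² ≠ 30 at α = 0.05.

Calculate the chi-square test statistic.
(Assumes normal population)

df = n - 1 = 27
χ² = (n-1)s²/σ₀² = 27×16.87/30 = 15.1830
Critical values: χ²_{0.975,27} = 14.573, χ²_{0.025,27} = 43.195
Rejection region: χ² < 14.573 or χ² > 43.195
Decision: fail to reject H₀

Answer: χ² = 15.1830, fail to reject H₀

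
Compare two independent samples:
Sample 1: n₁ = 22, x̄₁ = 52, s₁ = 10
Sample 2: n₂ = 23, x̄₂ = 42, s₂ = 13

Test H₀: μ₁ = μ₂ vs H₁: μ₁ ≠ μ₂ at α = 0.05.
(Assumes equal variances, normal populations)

Pooled variance: s²_p = [21×10² + 22×13²]/(43) = 135.3023
s_p = 11.6320
SE = s_p×√(1/n₁ + 1/n₂) = 11.6320×√(1/22 + 1/23) = 3.4688
t = (x̄₁ - x̄₂)/SE = (52 - 42)/3.4688 = 2.8828
df = 43, t-critical = ±2.017
Decision: reject H₀

Answer: t = 2.8828, reject H₀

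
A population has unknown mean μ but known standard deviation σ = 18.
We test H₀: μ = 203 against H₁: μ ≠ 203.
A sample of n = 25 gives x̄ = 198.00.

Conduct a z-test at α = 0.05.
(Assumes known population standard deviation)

Answer: z = -1.3889, fail to reject H₀

Derivation:
Standard error: SE = σ/√n = 18/√25 = 3.6000
z-statistic: z = (x̄ - μ₀)/SE = (198.00 - 203)/3.6000 = -1.3889
Critical value: ±1.960
p-value = 0.1649
Decision: fail to reject H₀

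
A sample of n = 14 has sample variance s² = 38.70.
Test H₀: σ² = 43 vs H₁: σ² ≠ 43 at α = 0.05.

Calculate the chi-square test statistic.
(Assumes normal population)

df = n - 1 = 13
χ² = (n-1)s²/σ₀² = 13×38.70/43 = 11.7000
Critical values: χ²_{0.975,13} = 5.009, χ²_{0.025,13} = 24.736
Rejection region: χ² < 5.009 or χ² > 24.736
Decision: fail to reject H₀

Answer: χ² = 11.7000, fail to reject H₀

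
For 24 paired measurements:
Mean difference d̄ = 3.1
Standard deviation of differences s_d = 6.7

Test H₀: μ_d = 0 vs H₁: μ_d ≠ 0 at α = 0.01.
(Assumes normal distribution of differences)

Answer: t = 2.2667, fail to reject H₀

Derivation:
df = n - 1 = 23
SE = s_d/√n = 6.7/√24 = 1.3676
t = d̄/SE = 3.1/1.3676 = 2.2667
Critical value: t_{0.005,23} = ±2.807
p-value ≈ 0.0331
Decision: fail to reject H₀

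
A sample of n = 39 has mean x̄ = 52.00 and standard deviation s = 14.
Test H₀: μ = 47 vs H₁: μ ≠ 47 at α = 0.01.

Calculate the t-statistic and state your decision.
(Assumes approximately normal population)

Answer: t = 2.2304, fail to reject H₀

Derivation:
df = n - 1 = 38
SE = s/√n = 14/√39 = 2.2418
t = (x̄ - μ₀)/SE = (52.00 - 47)/2.2418 = 2.2304
Critical value: t_{0.005,38} = ±2.712
p-value ≈ 0.0317
Decision: fail to reject H₀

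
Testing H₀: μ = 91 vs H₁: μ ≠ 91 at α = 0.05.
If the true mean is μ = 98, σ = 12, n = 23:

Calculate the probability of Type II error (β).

Answer: β ≈ 0.2012

Derivation:
SE = σ/√n = 12/√23 = 2.5022
Critical values: μ₀ ± z_0.025×SE = 91 ± 1.960×2.5022
Acceptance region: (86.0957, 95.9043)
Under H₁ (μ = 98): z_high = (95.9043 - 98)/2.5022 = -0.8375, z_low = (86.0957 - 98)/2.5022 = -4.7575
β = P(not reject | H₁) = Φ(-0.8375) - Φ(-4.7575) ≈ 0.2012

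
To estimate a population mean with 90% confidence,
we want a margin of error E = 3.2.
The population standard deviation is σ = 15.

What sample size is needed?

Answer: n = 60

Derivation:
z_0.05 = 1.645
n = (z×σ/E)² = (1.645×15/3.2)²
n = 59.4586
Round up: n = 60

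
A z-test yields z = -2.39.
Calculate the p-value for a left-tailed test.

Answer: p-value ≈ 0.0084

Derivation:
For z = -2.39:
p = P(Z < -2.39) = Φ(-2.39) = 0.0084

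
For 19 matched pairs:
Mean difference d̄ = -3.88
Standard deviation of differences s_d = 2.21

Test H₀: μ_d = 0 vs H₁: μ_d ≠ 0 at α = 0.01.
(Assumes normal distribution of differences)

df = n - 1 = 18
SE = s_d/√n = 2.21/√19 = 0.5070
t = d̄/SE = -3.88/0.5070 = -7.6529
Critical value: t_{0.005,18} = ±2.878
p-value < 0.0001
Decision: reject H₀

Answer: t = -7.6529, reject H₀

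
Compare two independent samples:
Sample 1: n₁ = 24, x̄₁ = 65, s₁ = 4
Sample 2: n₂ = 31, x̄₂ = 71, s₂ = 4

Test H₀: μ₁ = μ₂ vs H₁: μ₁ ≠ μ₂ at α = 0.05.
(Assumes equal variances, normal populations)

Pooled variance: s²_p = [23×4² + 30×4²]/(53) = 16.0000
s_p = 4.0000
SE = s_p×√(1/n₁ + 1/n₂) = 4.0000×√(1/24 + 1/31) = 1.0876
t = (x̄₁ - x̄₂)/SE = (65 - 71)/1.0876 = -5.5167
df = 53, t-critical = ±2.006
Decision: reject H₀

Answer: t = -5.5167, reject H₀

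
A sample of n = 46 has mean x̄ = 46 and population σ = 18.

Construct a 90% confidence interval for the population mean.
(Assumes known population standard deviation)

Answer: (41.6342, 50.3658)

Derivation:
Confidence level: 90%, α = 0.1
z_0.05 = 1.645
SE = σ/√n = 18/√46 = 2.6540
Margin of error = 1.645 × 2.6540 = 4.3658
CI: x̄ ± margin = 46 ± 4.3658
CI: (41.6342, 50.3658)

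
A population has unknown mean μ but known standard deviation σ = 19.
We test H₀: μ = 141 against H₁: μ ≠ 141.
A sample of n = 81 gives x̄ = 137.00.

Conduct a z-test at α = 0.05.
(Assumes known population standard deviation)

Answer: z = -1.8947, fail to reject H₀

Derivation:
Standard error: SE = σ/√n = 19/√81 = 2.1111
z-statistic: z = (x̄ - μ₀)/SE = (137.00 - 141)/2.1111 = -1.8947
Critical value: ±1.960
p-value = 0.0581
Decision: fail to reject H₀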